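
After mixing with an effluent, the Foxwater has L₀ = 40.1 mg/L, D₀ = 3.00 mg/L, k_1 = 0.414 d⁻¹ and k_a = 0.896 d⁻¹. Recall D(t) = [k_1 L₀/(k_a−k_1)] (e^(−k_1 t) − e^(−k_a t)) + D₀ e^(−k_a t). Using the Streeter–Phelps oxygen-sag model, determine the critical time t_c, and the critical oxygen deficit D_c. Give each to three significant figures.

t_c ≈ 1.41 d; D_c ≈ 10.3 mg/L

t_c = [1/(k_a−k_1)] ln[(k_a/k_1)(1 − D₀(k_a−k_1)/(k_1 L₀))]
= [1/(0.896−0.414)] ln[(0.896/0.414)(1 − 3.00×0.4820/(0.414×40.1))]
= (1/0.4820) ln[2.164 × 0.9129] = 2.075 × ln(1.976) = 2.075 × 0.6809 = 1.413 d.
D_c = (k_1/k_a) L₀ e^(−k_1 t_c) = (0.414/0.896) × 40.1 × e^(−0.414×1.413) = 0.4621 × 40.1 × 0.5572 = 10.32 mg/L.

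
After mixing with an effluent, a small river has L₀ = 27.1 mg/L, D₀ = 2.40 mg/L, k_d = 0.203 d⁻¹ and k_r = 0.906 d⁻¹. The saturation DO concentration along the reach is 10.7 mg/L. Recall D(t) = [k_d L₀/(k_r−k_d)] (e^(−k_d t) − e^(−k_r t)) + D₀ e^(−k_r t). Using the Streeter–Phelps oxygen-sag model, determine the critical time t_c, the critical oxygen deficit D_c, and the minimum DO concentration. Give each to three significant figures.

At the critical point dD/dt = 0, so k_d L₀ e^(−k_d t) = k_r D. Substituting D(t) from the Streeter–Phelps equation and solving for t gives
t_c = ln[(k_r/k_d)(1 − D₀(k_r−k_d)/(k_d L₀))] / (k_r−k_d).
Here k_r−k_d = 0.7030 d⁻¹ and 1 − D₀(k_r−k_d)/(k_d L₀) = 1 − 2.40×0.7030/(0.203×27.1) = 0.6933, so
t_c = ln(4.463 × 0.6933) / 0.7030 = 1.130 / 0.7030 = 1.607 d.
D_c = (k_d/k_r) L₀ e^(−k_d t_c) = (0.203/0.906) × 27.1 × e^(−0.203×1.607) = 0.2241 × 27.1 × 0.7217 = 4.382 mg/L.
Minimum DO = C_s − D_c = 10.7 − 4.382 = 6.318 mg/L.

t_c ≈ 1.61 d; D_c ≈ 4.38 mg/L; min DO ≈ 6.32 mg/L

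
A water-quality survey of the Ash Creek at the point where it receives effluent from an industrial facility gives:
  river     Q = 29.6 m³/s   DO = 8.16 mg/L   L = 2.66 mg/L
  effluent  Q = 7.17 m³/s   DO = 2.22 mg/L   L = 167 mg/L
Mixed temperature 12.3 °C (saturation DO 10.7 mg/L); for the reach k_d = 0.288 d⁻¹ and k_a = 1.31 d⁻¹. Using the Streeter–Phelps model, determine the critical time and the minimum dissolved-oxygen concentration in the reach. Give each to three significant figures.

Mixed DO = (29.6×8.16 + 7.17×2.22)/(29.6+7.17) = 257.5/36.77 = 7.002 mg/L.
Mixed L₀ = (29.6×2.66 + 7.17×167)/(36.77) = 1276/36.77 = 34.71 mg/L.
Initial deficit D₀ = C_s − DO₀ = 10.7 − 7.002 = 3.698 mg/L.
t_c = (1/1.022) ln[(1.31/0.288)(1 − 3.698×1.022/(0.288×34.71))] = 0.9785 × ln(2.829) = 1.017 d.
D_c = (0.288/1.31) × 34.71 × e^(−0.288×1.017) = 0.2198 × 34.71 × 0.7460 = 5.692 mg/L.
Minimum DO = 10.7 − 5.692 = 5.008 mg/L.

t_c ≈ 1.02 d; minimum DO ≈ 5.01 mg/L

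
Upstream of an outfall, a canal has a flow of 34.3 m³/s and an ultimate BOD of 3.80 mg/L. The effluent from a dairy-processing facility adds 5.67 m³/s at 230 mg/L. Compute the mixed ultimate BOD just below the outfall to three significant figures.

35.9 mg/L

Flow-weighted mixing: C = (Q_r C_r + Q_w C_w)/(Q_r + Q_w)
= (34.3×3.80 + 5.67×230)/(34.3 + 5.67) = 1434/39.97 = 35.89 mg/L.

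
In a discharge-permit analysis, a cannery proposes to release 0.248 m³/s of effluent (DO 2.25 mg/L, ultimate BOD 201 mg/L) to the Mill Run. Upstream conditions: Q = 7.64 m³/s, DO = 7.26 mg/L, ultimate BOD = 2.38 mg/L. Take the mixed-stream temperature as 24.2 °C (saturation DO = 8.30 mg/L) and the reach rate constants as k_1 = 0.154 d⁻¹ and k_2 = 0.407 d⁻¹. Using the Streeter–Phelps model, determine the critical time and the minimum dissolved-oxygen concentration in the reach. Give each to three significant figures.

Mixed DO = (7.64×7.26 + 0.248×2.25)/(7.64+0.248) = 56.02/7.888 = 7.102 mg/L.
Mixed L₀ = (7.64×2.38 + 0.248×201)/(7.888) = 68.03/7.888 = 8.625 mg/L.
Initial deficit D₀ = C_s − DO₀ = 8.30 − 7.102 = 1.198 mg/L.
t_c = (1/0.2530) ln[(0.407/0.154)(1 − 1.198×0.2530/(0.154×8.625))] = 3.953 × ln(2.040) = 2.818 d.
D_c = (0.154/0.407) × 8.625 × e^(−0.154×2.818) = 0.3784 × 8.625 × 0.6479 = 2.114 mg/L.
Minimum DO = 8.30 − 2.114 = 6.186 mg/L.

t_c ≈ 2.82 d; minimum DO ≈ 6.19 mg/L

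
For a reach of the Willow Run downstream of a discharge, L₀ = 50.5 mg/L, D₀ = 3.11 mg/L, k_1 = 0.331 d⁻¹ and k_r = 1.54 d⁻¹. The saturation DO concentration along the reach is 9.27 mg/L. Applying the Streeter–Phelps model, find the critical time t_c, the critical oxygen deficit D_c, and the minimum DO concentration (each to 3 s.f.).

With k_r/k_1 = 4.653 and 1 − D₀(k_r−k_1)/(k_1 L₀) = 0.7751,
t_c = ln(4.653 × 0.7751) / (1.54 − 0.331) = ln(3.606) / 1.209 = 1.283/1.209 = 1.061 d.
L(t_c) = L₀ e^(−k_1 t_c) = 50.5 × 0.7039 = 35.55 mg/L, and at the critical point k_r D_c = k_1 L, so D_c = (0.331/1.54) × 35.55 = 7.640 mg/L.
Minimum DO = C_s − D_c = 9.27 − 7.640 = 1.630 mg/L.

t_c ≈ 1.06 d; D_c ≈ 7.64 mg/L; min DO ≈ 1.63 mg/L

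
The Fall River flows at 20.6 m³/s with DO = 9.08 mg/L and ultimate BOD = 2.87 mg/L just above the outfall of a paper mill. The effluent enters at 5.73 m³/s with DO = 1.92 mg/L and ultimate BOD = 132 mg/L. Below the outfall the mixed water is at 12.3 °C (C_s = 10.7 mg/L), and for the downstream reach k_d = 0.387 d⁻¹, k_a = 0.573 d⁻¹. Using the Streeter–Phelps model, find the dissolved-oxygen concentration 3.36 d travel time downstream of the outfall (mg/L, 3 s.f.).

Mixed DO = (20.6×9.08 + 5.73×1.92)/(20.6+5.73) = 198.0/26.33 = 7.522 mg/L.
Mixed L₀ = (20.6×2.87 + 5.73×132)/(26.33) = 815.5/26.33 = 30.97 mg/L.
Initial deficit D₀ = C_s − DO₀ = 10.7 − 7.522 = 3.178 mg/L.
D(3.36) = [0.387×30.97/(0.573−0.387)](e^(−0.387×3.36) − e^(−0.573×3.36)) + 3.178 e^(−0.573×3.36)
= 64.44 × (0.2724 − 0.1458) + 3.178 × 0.1458 = 8.622 mg/L.
DO = 10.7 − 8.622 = 2.078 mg/L.

DO ≈ 2.08 mg/L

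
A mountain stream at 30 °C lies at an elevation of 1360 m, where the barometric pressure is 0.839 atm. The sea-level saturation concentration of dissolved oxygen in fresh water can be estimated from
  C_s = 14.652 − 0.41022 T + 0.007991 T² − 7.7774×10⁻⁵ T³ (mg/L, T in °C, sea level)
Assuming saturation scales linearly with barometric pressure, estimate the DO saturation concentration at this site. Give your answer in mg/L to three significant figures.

At sea level: C_s = 14.652 − 0.41022×30 + 0.007991×30² − 7.7774×10⁻⁵×30³ = 7.437 mg/L.
Pressure correction: C_s' = 7.437 × 0.839 = 6.240 mg/L.

C_s ≈ 6.24 mg/L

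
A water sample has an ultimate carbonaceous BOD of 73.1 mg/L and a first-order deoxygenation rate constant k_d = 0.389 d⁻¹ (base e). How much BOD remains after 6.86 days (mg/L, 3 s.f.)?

L ≈ 5.07 mg/L

L_t = L₀ e^(−k_d t) = 73.1 × e^(−0.389×6.86) = 73.1 × 0.06935 = 5.070 mg/L.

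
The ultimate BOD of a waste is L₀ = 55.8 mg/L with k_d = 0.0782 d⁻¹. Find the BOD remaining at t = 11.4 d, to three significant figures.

L_t = L₀ e^(−k_d t) = 55.8 × e^(−0.0782×11.4) = 55.8 × 0.4100 = 22.88 mg/L.

L ≈ 22.9 mg/L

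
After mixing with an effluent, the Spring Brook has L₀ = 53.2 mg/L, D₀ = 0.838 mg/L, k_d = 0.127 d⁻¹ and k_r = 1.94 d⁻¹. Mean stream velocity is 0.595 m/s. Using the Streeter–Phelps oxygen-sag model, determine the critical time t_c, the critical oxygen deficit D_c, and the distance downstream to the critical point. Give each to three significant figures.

t_c ≈ 1.36 d; D_c ≈ 2.93 mg/L; x_c ≈ 70.1 km

t_c = [1/(k_r−k_d)] ln[(k_r/k_d)(1 − D₀(k_r−k_d)/(k_d L₀))]
= [1/(1.94−0.127)] ln[(1.94/0.127)(1 − 0.838×1.813/(0.127×53.2))]
= (1/1.813) ln[15.28 × 0.7751] = 0.5516 × ln(11.84) = 0.5516 × 2.472 = 1.363 d.
L(t_c) = L₀ e^(−k_d t_c) = 53.2 × 0.8410 = 44.74 mg/L, and at the critical point k_r D_c = k_d L, so D_c = (0.127/1.94) × 44.74 = 2.929 mg/L.
x_c = v t_c = 0.595 m/s × 1.363 d × 86400 s/d = 70080 m ≈ 70.1 km.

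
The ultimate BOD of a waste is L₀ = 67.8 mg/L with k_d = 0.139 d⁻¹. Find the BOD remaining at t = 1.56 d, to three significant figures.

L ≈ 54.6 mg/L

L_t = L₀ e^(−k_d t) = 67.8 × e^(−0.139×1.56) = 67.8 × 0.8051 = 54.58 mg/L.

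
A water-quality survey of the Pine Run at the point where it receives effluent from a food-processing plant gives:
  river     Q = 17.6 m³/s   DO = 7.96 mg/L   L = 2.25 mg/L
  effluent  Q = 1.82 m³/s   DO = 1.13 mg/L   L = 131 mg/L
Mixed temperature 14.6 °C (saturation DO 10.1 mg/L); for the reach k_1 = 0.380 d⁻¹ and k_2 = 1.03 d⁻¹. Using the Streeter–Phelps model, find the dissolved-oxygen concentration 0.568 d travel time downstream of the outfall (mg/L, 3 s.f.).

DO ≈ 6.47 mg/L

Mixed DO = (17.6×7.96 + 1.82×1.13)/(17.6+1.82) = 142.2/19.42 = 7.320 mg/L.
Mixed L₀ = (17.6×2.25 + 1.82×131)/(19.42) = 278.0/19.42 = 14.32 mg/L.
Initial deficit D₀ = C_s − DO₀ = 10.1 − 7.320 = 2.780 mg/L.
D(0.568) = [0.380×14.32/(1.03−0.380)](e^(−0.380×0.568) − e^(−1.03×0.568)) + 2.780 e^(−1.03×0.568)
= 8.369 × (0.8059 − 0.5571) + 2.780 × 0.5571 = 3.631 mg/L.
DO = 10.1 − 3.631 = 6.469 mg/L.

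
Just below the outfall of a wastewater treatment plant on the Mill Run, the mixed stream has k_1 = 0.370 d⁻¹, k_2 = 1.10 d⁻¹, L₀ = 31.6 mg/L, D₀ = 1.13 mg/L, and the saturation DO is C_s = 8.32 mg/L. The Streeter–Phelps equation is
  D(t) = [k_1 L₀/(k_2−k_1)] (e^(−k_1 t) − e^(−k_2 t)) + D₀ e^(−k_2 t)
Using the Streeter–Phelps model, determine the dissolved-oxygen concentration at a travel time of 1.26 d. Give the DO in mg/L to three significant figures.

DO ≈ 1.99 mg/L

k_1 L₀/(k_2−k_1) = 0.370×31.6/(1.10−0.370) = 11.69/0.7300 = 16.02 mg/L.
e^(−k_1 t) = e^(−0.370×1.260) = 0.6274; e^(−k_2 t) = e^(−1.10×1.260) = 0.2501.
D = 16.02 × (0.6274 − 0.2501) + 1.13 × 0.2501 = 6.043 + 0.2826 = 6.326 mg/L.
DO = C_s − D = 8.32 − 6.326 = 1.994 mg/L.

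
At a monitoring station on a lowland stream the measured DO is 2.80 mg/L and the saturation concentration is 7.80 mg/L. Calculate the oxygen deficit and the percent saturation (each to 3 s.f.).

D = C_s − C = 7.80 − 2.80 = 5.00 mg/L.
% saturation = 2.80/7.80 × 100 = 35.9 %.

D ≈ 5.00 mg/L; 35.9 % saturation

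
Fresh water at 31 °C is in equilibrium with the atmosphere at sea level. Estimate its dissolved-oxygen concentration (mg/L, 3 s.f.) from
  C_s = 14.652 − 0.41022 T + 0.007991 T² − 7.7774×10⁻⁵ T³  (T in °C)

C_s = 14.652 − 0.41022×31 + 0.007991×31² − 7.7774×10⁻⁵×31³ = 7.298 mg/L.

C_s ≈ 7.30 mg/L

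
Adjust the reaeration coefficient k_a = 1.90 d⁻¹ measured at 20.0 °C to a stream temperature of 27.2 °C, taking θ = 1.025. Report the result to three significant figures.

k_a ≈ 2.27 d⁻¹

k_a(T₂) = k_a(T₁) · θ^(T₂−T₁) = 1.90 × 1.025^(27.2−20.0)
= 1.90 × 1.025^7.20 = 1.90 × 1.195 = 2.270 d⁻¹.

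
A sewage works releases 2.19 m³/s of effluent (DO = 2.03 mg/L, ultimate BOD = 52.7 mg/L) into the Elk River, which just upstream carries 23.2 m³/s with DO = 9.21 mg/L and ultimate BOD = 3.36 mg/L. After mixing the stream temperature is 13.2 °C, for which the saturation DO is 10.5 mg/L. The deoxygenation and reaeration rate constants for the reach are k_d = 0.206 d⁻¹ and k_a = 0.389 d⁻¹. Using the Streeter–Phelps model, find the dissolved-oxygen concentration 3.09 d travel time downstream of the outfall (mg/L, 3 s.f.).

Mixed DO = (23.2×9.21 + 2.19×2.03)/(23.2+2.19) = 218.1/25.39 = 8.591 mg/L.
Mixed L₀ = (23.2×3.36 + 2.19×52.7)/(25.39) = 193.4/25.39 = 7.616 mg/L.
Initial deficit D₀ = C_s − DO₀ = 10.5 − 8.591 = 1.909 mg/L.
D(3.09) = [0.206×7.616/(0.389−0.206)](e^(−0.206×3.09) − e^(−0.389×3.09)) + 1.909 e^(−0.389×3.09)
= 8.573 × (0.5291 − 0.3006) + 1.909 × 0.3006 = 2.533 mg/L.
DO = 10.5 − 2.533 = 7.967 mg/L.

DO ≈ 7.97 mg/L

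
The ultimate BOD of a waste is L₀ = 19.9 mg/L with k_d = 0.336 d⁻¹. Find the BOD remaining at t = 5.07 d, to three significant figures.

L ≈ 3.62 mg/L

L_t = L₀ e^(−k_d t) = 19.9 × e^(−0.336×5.07) = 19.9 × 0.1820 = 3.623 mg/L.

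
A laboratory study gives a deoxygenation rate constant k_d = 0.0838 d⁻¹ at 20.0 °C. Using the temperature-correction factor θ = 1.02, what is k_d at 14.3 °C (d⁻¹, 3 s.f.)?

k_d ≈ 0.0749 d⁻¹

k_d(T₂) = k_d(T₁) · θ^(T₂−T₁) = 0.0838 × 1.02^(14.3−20.0)
= 0.0838 × 1.02^-5.70 = 0.0838 × 0.8933 = 0.07486 d⁻¹.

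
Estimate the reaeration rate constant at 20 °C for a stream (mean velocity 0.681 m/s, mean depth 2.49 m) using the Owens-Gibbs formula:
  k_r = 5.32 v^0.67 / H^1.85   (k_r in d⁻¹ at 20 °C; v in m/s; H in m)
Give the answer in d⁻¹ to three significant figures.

k_r = 5.32 × 0.681^0.67 / 2.49^1.85 = 5.32 × 0.7731 / 5.407 = 0.7606 d⁻¹.

k_r ≈ 0.761 d⁻¹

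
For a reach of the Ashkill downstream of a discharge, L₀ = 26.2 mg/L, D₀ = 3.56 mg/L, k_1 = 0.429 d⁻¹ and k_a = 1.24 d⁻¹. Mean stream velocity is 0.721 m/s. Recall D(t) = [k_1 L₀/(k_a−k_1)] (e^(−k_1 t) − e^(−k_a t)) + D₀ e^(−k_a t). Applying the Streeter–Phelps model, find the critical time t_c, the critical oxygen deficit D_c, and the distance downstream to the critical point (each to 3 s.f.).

t_c ≈ 0.943 d; D_c ≈ 6.05 mg/L; x_c ≈ 58.7 km

With k_a/k_1 = 2.890 and 1 − D₀(k_a−k_1)/(k_1 L₀) = 0.7431,
t_c = ln(2.890 × 0.7431) / (1.24 − 0.429) = ln(2.148) / 0.8110 = 0.7645/0.8110 = 0.9427 d.
D_c = (k_1/k_a) L₀ e^(−k_1 t_c) = (0.429/1.24) × 26.2 × e^(−0.429×0.9427) = 0.3460 × 26.2 × 0.6674 = 6.049 mg/L.
x_c = v t_c = 0.721 m/s × 0.9427 d × 86400 s/d = 58720 m ≈ 58.7 km.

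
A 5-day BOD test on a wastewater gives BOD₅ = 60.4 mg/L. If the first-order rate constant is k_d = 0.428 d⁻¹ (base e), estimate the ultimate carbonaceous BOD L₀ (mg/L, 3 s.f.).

BOD₅ = L₀(1 − e^(−5k_d)) ⇒ L₀ = BOD₅ / (1 − e^(−5×0.428))
= 60.4 / (1 − 0.1177) = 60.4 / 0.8823 = 68.45 mg/L.

L₀ ≈ 68.5 mg/L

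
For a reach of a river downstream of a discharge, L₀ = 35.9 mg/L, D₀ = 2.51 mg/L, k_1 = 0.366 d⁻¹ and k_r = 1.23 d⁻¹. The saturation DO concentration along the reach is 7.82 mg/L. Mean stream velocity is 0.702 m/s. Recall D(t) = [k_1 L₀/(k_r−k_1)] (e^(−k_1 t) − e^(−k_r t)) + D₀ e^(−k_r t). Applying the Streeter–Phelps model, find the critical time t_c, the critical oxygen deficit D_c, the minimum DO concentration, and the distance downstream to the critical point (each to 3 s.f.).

With k_r/k_1 = 3.361 and 1 − D₀(k_r−k_1)/(k_1 L₀) = 0.8350,
t_c = ln(3.361 × 0.8350) / (1.23 − 0.366) = ln(2.806) / 0.8640 = 1.032/0.8640 = 1.194 d.
D_c = (k_1/k_r) L₀ e^(−k_1 t_c) = (0.366/1.23) × 35.9 × e^(−0.366×1.194) = 0.2976 × 35.9 × 0.6459 = 6.900 mg/L.
Minimum DO = C_s − D_c = 7.82 − 6.900 = 0.9199 mg/L.
x_c = v t_c = 0.702 m/s × 1.194 d × 86400 s/d = 72430 m ≈ 72.4 km.

t_c ≈ 1.19 d; D_c ≈ 6.90 mg/L; min DO ≈ 0.920 mg/L; x_c ≈ 72.4 km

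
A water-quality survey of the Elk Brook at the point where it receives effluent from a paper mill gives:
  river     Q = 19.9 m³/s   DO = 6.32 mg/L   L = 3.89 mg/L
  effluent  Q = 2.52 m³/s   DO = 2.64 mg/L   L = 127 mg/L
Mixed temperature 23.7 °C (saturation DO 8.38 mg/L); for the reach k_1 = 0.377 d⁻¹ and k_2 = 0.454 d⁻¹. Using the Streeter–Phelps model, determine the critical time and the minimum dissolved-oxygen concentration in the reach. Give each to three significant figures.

Mixed DO = (19.9×6.32 + 2.52×2.64)/(19.9+2.52) = 132.4/22.42 = 5.906 mg/L.
Mixed L₀ = (19.9×3.89 + 2.52×127)/(22.42) = 397.5/22.42 = 17.73 mg/L.
Initial deficit D₀ = C_s − DO₀ = 8.38 − 5.906 = 2.474 mg/L.
t_c = (1/0.07700) ln[(0.454/0.377)(1 − 2.474×0.07700/(0.377×17.73))] = 12.99 × ln(1.170) = 2.038 d.
D_c = (0.377/0.454) × 17.73 × e^(−0.377×2.038) = 0.8304 × 17.73 × 0.4638 = 6.827 mg/L.
Minimum DO = 8.38 − 6.827 = 1.553 mg/L.

t_c ≈ 2.04 d; minimum DO ≈ 1.55 mg/L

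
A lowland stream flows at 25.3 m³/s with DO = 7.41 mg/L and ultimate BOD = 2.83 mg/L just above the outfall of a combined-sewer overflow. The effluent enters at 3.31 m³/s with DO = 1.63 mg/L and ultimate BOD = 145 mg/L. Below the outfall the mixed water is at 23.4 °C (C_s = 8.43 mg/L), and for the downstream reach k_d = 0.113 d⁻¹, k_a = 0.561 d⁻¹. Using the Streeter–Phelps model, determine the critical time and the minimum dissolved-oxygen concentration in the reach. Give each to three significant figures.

Mixed DO = (25.3×7.41 + 3.31×1.63)/(25.3+3.31) = 192.9/28.61 = 6.741 mg/L.
Mixed L₀ = (25.3×2.83 + 3.31×145)/(28.61) = 551.5/28.61 = 19.28 mg/L.
Initial deficit D₀ = C_s − DO₀ = 8.43 − 6.741 = 1.689 mg/L.
t_c = (1/0.4480) ln[(0.561/0.113)(1 − 1.689×0.4480/(0.113×19.28))] = 2.232 × ln(3.240) = 2.624 d.
D_c = (0.113/0.561) × 19.28 × e^(−0.113×2.624) = 0.2014 × 19.28 × 0.7434 = 2.887 mg/L.
Minimum DO = 8.43 − 2.887 = 5.543 mg/L.

t_c ≈ 2.62 d; minimum DO ≈ 5.54 mg/L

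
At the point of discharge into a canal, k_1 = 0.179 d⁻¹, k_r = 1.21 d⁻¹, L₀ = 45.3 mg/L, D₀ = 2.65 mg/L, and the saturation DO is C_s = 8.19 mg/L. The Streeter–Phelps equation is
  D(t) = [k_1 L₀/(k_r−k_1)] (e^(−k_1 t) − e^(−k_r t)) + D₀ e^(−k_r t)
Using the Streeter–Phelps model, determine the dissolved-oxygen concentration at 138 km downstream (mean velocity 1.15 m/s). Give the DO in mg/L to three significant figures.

Travel time t = x/v = 138 km / (1.15 m/s) = 138000 m / 1.15 m/s = 120000 s = 1.389 d.
k_1 L₀/(k_r−k_1) = 0.179×45.3/(1.21−0.179) = 8.109/1.031 = 7.865 mg/L.
e^(−k_1 t) = e^(−0.179×1.389) = 0.7799; e^(−k_r t) = e^(−1.21×1.389) = 0.1863.
D = 7.865 × (0.7799 − 0.1863) + 2.65 × 0.1863 = 4.669 + 0.4936 = 5.162 mg/L.
DO = C_s − D = 8.19 − 5.162 = 3.028 mg/L.

DO ≈ 3.03 mg/L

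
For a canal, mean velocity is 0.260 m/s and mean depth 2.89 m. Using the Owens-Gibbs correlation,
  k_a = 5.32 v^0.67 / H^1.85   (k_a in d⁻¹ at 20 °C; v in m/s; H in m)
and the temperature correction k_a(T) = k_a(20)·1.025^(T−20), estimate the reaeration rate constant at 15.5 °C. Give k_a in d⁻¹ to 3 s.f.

k_a(20) = 5.32 × 0.260^0.67 / 2.89^1.85 = 5.32 × 0.4055 / 7.123 = 0.3029 d⁻¹.
k_a(15.5) = 0.3029 × 1.025^(15.5−20) = 0.3029 × 0.8948 = 0.2710 d⁻¹.

k_a ≈ 0.271 d⁻¹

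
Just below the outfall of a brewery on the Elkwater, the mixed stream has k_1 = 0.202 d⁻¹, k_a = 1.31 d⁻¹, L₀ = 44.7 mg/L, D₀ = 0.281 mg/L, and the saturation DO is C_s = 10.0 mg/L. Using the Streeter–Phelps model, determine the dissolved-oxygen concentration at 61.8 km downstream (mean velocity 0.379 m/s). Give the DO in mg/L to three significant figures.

DO ≈ 5.10 mg/L

Travel time t = x/v = 61.8 km / (0.379 m/s) = 61800 m / 0.379 m/s = 163100 s = 1.887 d.
k_1 L₀/(k_a−k_1) = 0.202×44.7/(1.31−0.202) = 9.029/1.108 = 8.149 mg/L.
e^(−k_1 t) = e^(−0.202×1.887) = 0.6830; e^(−k_a t) = e^(−1.31×1.887) = 0.08439.
D = 8.149 × (0.6830 − 0.08439) + 0.281 × 0.08439 = 4.878 + 0.02371 = 4.902 mg/L.
DO = C_s − D = 10.0 − 4.902 = 5.098 mg/L.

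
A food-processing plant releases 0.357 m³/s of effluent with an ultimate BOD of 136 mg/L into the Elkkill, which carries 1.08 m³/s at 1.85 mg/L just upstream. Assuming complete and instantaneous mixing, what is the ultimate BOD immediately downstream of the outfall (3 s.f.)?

Flow-weighted mixing: C = (Q_r C_r + Q_w C_w)/(Q_r + Q_w)
= (1.08×1.85 + 0.357×136)/(1.08 + 0.357) = 50.55/1.437 = 35.18 mg/L.

35.2 mg/L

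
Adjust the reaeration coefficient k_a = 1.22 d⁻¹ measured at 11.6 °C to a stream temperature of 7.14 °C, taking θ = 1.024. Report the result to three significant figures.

k_a ≈ 1.10 d⁻¹

k_a(T₂) = k_a(T₁) · θ^(T₂−T₁) = 1.22 × 1.024^(7.14−11.6)
= 1.22 × 1.024^-4.46 = 1.22 × 0.8996 = 1.098 d⁻¹.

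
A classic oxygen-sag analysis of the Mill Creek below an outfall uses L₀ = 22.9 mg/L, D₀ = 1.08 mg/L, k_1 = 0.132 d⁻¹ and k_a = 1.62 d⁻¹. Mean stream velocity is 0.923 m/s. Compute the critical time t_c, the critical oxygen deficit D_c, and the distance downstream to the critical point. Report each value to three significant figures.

At the critical point dD/dt = 0, so k_1 L₀ e^(−k_1 t) = k_a D. Substituting D(t) from the Streeter–Phelps equation and solving for t gives
t_c = ln[(k_a/k_1)(1 − D₀(k_a−k_1)/(k_1 L₀))] / (k_a−k_1).
Here k_a−k_1 = 1.488 d⁻¹ and 1 − D₀(k_a−k_1)/(k_1 L₀) = 1 − 1.08×1.488/(0.132×22.9) = 0.4684, so
t_c = ln(12.27 × 0.4684) / 1.488 = 1.749 / 1.488 = 1.175 d.
L(t_c) = L₀ e^(−k_1 t_c) = 22.9 × 0.8563 = 19.61 mg/L, and at the critical point k_a D_c = k_1 L, so D_c = (0.132/1.62) × 19.61 = 1.598 mg/L.
x_c = v t_c = 0.923 m/s × 1.175 d × 86400 s/d = 93730 m ≈ 93.7 km.

t_c ≈ 1.18 d; D_c ≈ 1.60 mg/L; x_c ≈ 93.7 km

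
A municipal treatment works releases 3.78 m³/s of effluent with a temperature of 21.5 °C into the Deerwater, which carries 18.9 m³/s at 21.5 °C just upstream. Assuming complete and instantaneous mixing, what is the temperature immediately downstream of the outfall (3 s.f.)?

Flow-weighted mixing: C = (Q_r C_r + Q_w C_w)/(Q_r + Q_w)
= (18.9×21.5 + 3.78×21.5)/(18.9 + 3.78) = 487.6/22.68 = 21.50 °C.

21.5 °C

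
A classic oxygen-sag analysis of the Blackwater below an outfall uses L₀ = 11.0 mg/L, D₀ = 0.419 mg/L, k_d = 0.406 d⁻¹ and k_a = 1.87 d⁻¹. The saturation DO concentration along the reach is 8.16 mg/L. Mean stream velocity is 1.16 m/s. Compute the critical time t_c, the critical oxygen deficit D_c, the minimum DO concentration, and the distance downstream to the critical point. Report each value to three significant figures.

At the critical point dD/dt = 0, so k_d L₀ e^(−k_d t) = k_a D. Substituting D(t) from the Streeter–Phelps equation and solving for t gives
t_c = ln[(k_a/k_d)(1 − D₀(k_a−k_d)/(k_d L₀))] / (k_a−k_d).
Here k_a−k_d = 1.464 d⁻¹ and 1 − D₀(k_a−k_d)/(k_d L₀) = 1 − 0.419×1.464/(0.406×11.0) = 0.8626, so
t_c = ln(4.606 × 0.8626) / 1.464 = 1.380 / 1.464 = 0.9423 d.
D_c = (k_d/k_a) L₀ e^(−k_d t_c) = (0.406/1.87) × 11.0 × e^(−0.406×0.9423) = 0.2171 × 11.0 × 0.6821 = 1.629 mg/L.
Minimum DO = C_s − D_c = 8.16 − 1.629 = 6.531 mg/L.
x_c = v t_c = 1.16 m/s × 0.9423 d × 86400 s/d = 94450 m ≈ 94.4 km.

t_c ≈ 0.942 d; D_c ≈ 1.63 mg/L; min DO ≈ 6.53 mg/L; x_c ≈ 94.4 km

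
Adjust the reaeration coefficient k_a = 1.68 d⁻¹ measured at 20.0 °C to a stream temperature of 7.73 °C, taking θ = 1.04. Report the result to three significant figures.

k_a(T₂) = k_a(T₁) · θ^(T₂−T₁) = 1.68 × 1.04^(7.73−20.0)
= 1.68 × 1.04^-12.3 = 1.68 × 0.6180 = 1.038 d⁻¹.

k_a ≈ 1.04 d⁻¹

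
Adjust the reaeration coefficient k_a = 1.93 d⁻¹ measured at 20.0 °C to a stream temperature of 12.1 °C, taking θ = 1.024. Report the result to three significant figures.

k_a(T₂) = k_a(T₁) · θ^(T₂−T₁) = 1.93 × 1.024^(12.1−20.0)
= 1.93 × 1.024^-7.90 = 1.93 × 0.8291 = 1.600 d⁻¹.

k_a ≈ 1.60 d⁻¹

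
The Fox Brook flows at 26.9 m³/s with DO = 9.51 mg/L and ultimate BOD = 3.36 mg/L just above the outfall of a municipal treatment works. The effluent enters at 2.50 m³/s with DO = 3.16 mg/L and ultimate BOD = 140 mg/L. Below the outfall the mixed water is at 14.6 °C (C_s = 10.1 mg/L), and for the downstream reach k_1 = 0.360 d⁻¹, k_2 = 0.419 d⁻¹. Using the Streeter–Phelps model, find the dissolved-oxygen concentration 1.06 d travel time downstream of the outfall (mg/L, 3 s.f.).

Mixed DO = (26.9×9.51 + 2.50×3.16)/(26.9+2.50) = 263.7/29.40 = 8.970 mg/L.
Mixed L₀ = (26.9×3.36 + 2.50×140)/(29.40) = 440.4/29.40 = 14.98 mg/L.
Initial deficit D₀ = C_s − DO₀ = 10.1 − 8.970 = 1.130 mg/L.
D(1.06) = [0.360×14.98/(0.419−0.360)](e^(−0.360×1.06) − e^(−0.419×1.06)) + 1.130 e^(−0.419×1.06)
= 91.40 × (0.6828 − 0.6414) + 1.130 × 0.6414 = 4.508 mg/L.
DO = 10.1 − 4.508 = 5.592 mg/L.

DO ≈ 5.59 mg/L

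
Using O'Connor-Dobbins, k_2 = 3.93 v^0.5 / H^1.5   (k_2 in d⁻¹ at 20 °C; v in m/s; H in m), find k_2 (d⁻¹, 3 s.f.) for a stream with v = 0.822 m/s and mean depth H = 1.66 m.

k_2 = 3.93 × 0.822^0.5 / 1.66^1.5 = 3.93 × 0.9066 / 2.139 = 1.666 d⁻¹.

k_2 ≈ 1.67 d⁻¹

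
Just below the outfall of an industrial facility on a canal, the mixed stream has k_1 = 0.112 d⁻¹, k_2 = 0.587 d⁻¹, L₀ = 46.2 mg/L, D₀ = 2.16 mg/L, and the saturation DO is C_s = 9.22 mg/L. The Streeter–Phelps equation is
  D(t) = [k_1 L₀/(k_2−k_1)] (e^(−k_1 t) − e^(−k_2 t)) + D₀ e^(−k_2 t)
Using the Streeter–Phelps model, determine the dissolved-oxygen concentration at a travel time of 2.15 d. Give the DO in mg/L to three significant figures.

k_1 L₀/(k_2−k_1) = 0.112×46.2/(0.587−0.112) = 5.174/0.4750 = 10.89 mg/L.
e^(−k_1 t) = e^(−0.112×2.150) = 0.7860; e^(−k_2 t) = e^(−0.587×2.150) = 0.2831.
D = 10.89 × (0.7860 − 0.2831) + 2.16 × 0.2831 = 5.479 + 0.6114 = 6.090 mg/L.
DO = C_s − D = 9.22 − 6.090 = 3.130 mg/L.

DO ≈ 3.13 mg/L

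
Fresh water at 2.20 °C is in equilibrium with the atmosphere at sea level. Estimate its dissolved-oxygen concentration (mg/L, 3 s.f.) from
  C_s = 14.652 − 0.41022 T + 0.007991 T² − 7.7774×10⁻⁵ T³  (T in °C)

C_s = 14.652 − 0.41022×2.20 + 0.007991×2.20² − 7.7774×10⁻⁵×2.20³ = 13.79 mg/L.

C_s ≈ 13.8 mg/L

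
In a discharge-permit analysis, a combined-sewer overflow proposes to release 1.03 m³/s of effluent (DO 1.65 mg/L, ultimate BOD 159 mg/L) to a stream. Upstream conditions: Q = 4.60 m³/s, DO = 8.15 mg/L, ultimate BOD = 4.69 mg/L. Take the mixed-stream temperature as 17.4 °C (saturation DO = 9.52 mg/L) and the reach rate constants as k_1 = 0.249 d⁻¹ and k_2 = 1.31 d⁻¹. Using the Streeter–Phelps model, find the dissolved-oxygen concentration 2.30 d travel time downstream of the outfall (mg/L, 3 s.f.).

DO ≈ 5.42 mg/L

Mixed DO = (4.60×8.15 + 1.03×1.65)/(4.60+1.03) = 39.19/5.630 = 6.961 mg/L.
Mixed L₀ = (4.60×4.69 + 1.03×159)/(5.630) = 185.3/5.630 = 32.92 mg/L.
Initial deficit D₀ = C_s − DO₀ = 9.52 − 6.961 = 2.559 mg/L.
D(2.30) = [0.249×32.92/(1.31−0.249)](e^(−0.249×2.30) − e^(−1.31×2.30)) + 2.559 e^(−1.31×2.30)
= 7.726 × (0.5640 − 0.04914) + 2.559 × 0.04914 = 4.104 mg/L.
DO = 9.52 − 4.104 = 5.416 mg/L.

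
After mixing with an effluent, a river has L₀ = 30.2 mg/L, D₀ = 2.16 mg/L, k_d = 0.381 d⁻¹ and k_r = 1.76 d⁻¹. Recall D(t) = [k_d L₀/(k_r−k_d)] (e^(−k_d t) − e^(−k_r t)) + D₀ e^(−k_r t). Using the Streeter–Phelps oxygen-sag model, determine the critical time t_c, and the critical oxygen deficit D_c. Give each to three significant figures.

At the critical point dD/dt = 0, so k_d L₀ e^(−k_d t) = k_r D. Substituting D(t) from the Streeter–Phelps equation and solving for t gives
t_c = ln[(k_r/k_d)(1 − D₀(k_r−k_d)/(k_d L₀))] / (k_r−k_d).
Here k_r−k_d = 1.379 d⁻¹ and 1 − D₀(k_r−k_d)/(k_d L₀) = 1 − 2.16×1.379/(0.381×30.2) = 0.7411, so
t_c = ln(4.619 × 0.7411) / 1.379 = 1.231 / 1.379 = 0.8924 d.
D_c = (k_d/k_r) L₀ e^(−k_d t_c) = (0.381/1.76) × 30.2 × e^(−0.381×0.8924) = 0.2165 × 30.2 × 0.7118 = 4.653 mg/L.

t_c ≈ 0.892 d; D_c ≈ 4.65 mg/L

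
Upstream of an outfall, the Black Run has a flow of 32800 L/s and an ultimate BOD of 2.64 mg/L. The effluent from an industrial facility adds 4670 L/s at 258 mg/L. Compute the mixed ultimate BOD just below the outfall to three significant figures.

34.5 mg/L

Flow-weighted mixing: C = (Q_r C_r + Q_w C_w)/(Q_r + Q_w)
= (32800×2.64 + 4670×258)/(32800 + 4670) = 1.291×10^6/37470 = 34.47 mg/L.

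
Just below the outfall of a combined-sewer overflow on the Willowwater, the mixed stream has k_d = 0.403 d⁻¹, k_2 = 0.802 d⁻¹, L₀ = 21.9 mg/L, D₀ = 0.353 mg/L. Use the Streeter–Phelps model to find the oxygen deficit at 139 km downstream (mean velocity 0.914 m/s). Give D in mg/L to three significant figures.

Travel time t = x/v = 139 km / (0.914 m/s) = 139000 m / 0.914 m/s = 152100 s = 1.760 d.
k_d L₀/(k_2−k_d) = 0.403×21.9/(0.802−0.403) = 8.826/0.3990 = 22.12 mg/L.
e^(−k_d t) = e^(−0.403×1.760) = 0.4920; e^(−k_2 t) = e^(−0.802×1.760) = 0.2437.
D = 22.12 × (0.4920 − 0.2437) + 0.353 × 0.2437 = 5.491 + 0.08604 = 5.577 mg/L.

D ≈ 5.58 mg/L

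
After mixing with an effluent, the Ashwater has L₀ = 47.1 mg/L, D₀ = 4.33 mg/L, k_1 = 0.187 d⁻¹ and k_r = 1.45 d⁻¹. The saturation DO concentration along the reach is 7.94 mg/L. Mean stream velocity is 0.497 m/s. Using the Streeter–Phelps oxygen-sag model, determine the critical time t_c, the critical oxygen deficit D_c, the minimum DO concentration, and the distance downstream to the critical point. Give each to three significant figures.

With k_r/k_1 = 7.754 and 1 − D₀(k_r−k_1)/(k_1 L₀) = 0.3791,
t_c = ln(7.754 × 0.3791) / (1.45 − 0.187) = ln(2.939) / 1.263 = 1.078/1.263 = 0.8537 d.
L(t_c) = L₀ e^(−k_1 t_c) = 47.1 × 0.8524 = 40.15 mg/L, and at the critical point k_r D_c = k_1 L, so D_c = (0.187/1.45) × 40.15 = 5.178 mg/L.
Minimum DO = C_s − D_c = 7.94 − 5.178 = 2.762 mg/L.
x_c = v t_c = 0.497 m/s × 0.8537 d × 86400 s/d = 36660 m ≈ 36.7 km.

t_c ≈ 0.854 d; D_c ≈ 5.18 mg/L; min DO ≈ 2.76 mg/L; x_c ≈ 36.7 km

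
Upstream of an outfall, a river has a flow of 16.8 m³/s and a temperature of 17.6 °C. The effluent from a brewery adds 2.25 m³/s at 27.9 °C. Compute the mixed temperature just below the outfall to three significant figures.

18.8 °C

Flow-weighted mixing: C = (Q_r C_r + Q_w C_w)/(Q_r + Q_w)
= (16.8×17.6 + 2.25×27.9)/(16.8 + 2.25) = 358.5/19.05 = 18.82 °C.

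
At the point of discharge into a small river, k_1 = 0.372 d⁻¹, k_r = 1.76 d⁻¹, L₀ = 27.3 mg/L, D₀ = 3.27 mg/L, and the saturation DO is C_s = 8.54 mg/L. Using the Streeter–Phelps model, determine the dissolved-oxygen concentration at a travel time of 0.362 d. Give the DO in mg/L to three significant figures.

DO ≈ 4.29 mg/L

k_1 L₀/(k_r−k_1) = 0.372×27.3/(1.76−0.372) = 10.16/1.388 = 7.317 mg/L.
e^(−k_1 t) = e^(−0.372×0.3620) = 0.8740; e^(−k_r t) = e^(−1.76×0.3620) = 0.5288.
D = 7.317 × (0.8740 − 0.5288) + 3.27 × 0.5288 = 2.526 + 1.729 = 4.255 mg/L.
DO = C_s − D = 8.54 − 4.255 = 4.285 mg/L.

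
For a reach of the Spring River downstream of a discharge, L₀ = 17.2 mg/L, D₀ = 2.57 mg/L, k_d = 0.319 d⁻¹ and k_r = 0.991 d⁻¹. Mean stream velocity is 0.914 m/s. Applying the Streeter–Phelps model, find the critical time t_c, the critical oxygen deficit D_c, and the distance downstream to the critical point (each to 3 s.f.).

t_c ≈ 1.12 d; D_c ≈ 3.87 mg/L; x_c ≈ 88.8 km

t_c = [1/(k_r−k_d)] ln[(k_r/k_d)(1 − D₀(k_r−k_d)/(k_d L₀))]
= [1/(0.991−0.319)] ln[(0.991/0.319)(1 − 2.57×0.6720/(0.319×17.2))]
= (1/0.6720) ln[3.107 × 0.6852] = 1.488 × ln(2.129) = 1.488 × 0.7555 = 1.124 d.
D_c = (k_d/k_r) L₀ e^(−k_d t_c) = (0.319/0.991) × 17.2 × e^(−0.319×1.124) = 0.3219 × 17.2 × 0.6986 = 3.868 mg/L.
x_c = v t_c = 0.914 m/s × 1.124 d × 86400 s/d = 88790 m ≈ 88.8 km.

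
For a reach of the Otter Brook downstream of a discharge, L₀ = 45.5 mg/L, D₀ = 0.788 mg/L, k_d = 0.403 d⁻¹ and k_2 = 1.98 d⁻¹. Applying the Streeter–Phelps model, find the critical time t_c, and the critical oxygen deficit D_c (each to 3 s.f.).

At the critical point dD/dt = 0, so k_d L₀ e^(−k_d t) = k_2 D. Substituting D(t) from the Streeter–Phelps equation and solving for t gives
t_c = ln[(k_2/k_d)(1 − D₀(k_2−k_d)/(k_d L₀))] / (k_2−k_d).
Here k_2−k_d = 1.577 d⁻¹ and 1 − D₀(k_2−k_d)/(k_d L₀) = 1 − 0.788×1.577/(0.403×45.5) = 0.9322, so
t_c = ln(4.913 × 0.9322) / 1.577 = 1.522 / 1.577 = 0.9650 d.
D_c = (k_d/k_2) L₀ e^(−k_d t_c) = (0.403/1.98) × 45.5 × e^(−0.403×0.9650) = 0.2035 × 45.5 × 0.6778 = 6.277 mg/L.

t_c ≈ 0.965 d; D_c ≈ 6.28 mg/L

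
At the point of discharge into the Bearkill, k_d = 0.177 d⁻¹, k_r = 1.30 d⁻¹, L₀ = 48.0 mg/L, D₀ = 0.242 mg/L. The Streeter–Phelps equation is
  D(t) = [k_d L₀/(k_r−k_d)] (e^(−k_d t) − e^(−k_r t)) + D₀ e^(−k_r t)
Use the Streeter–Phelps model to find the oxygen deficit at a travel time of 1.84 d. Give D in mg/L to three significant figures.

k_d L₀/(k_r−k_d) = 0.177×48.0/(1.30−0.177) = 8.496/1.123 = 7.565 mg/L.
e^(−k_d t) = e^(−0.177×1.840) = 0.7220; e^(−k_r t) = e^(−1.30×1.840) = 0.09145.
D = 7.565 × (0.7220 − 0.09145) + 0.242 × 0.09145 = 4.771 + 0.02213 = 4.793 mg/L.

D ≈ 4.79 mg/L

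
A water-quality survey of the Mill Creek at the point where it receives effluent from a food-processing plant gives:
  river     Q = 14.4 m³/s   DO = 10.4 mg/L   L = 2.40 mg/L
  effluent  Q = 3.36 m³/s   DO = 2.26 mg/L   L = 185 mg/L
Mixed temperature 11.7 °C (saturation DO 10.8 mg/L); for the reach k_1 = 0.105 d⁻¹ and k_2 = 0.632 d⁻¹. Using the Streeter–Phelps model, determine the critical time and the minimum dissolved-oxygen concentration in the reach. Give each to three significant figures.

Mixed DO = (14.4×10.4 + 3.36×2.26)/(14.4+3.36) = 157.4/17.76 = 8.860 mg/L.
Mixed L₀ = (14.4×2.40 + 3.36×185)/(17.76) = 656.2/17.76 = 36.95 mg/L.
Initial deficit D₀ = C_s − DO₀ = 10.8 − 8.860 = 1.940 mg/L.
t_c = (1/0.5270) ln[(0.632/0.105)(1 − 1.940×0.5270/(0.105×36.95))] = 1.898 × ln(4.433) = 2.825 d.
D_c = (0.105/0.632) × 36.95 × e^(−0.105×2.825) = 0.1661 × 36.95 × 0.7433 = 4.562 mg/L.
Minimum DO = 10.8 − 4.562 = 6.238 mg/L.

t_c ≈ 2.83 d; minimum DO ≈ 6.24 mg/L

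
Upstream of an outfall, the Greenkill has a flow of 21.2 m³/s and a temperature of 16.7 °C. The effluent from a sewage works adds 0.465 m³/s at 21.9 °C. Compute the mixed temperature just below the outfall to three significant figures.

Flow-weighted mixing: C = (Q_r C_r + Q_w C_w)/(Q_r + Q_w)
= (21.2×16.7 + 0.465×21.9)/(21.2 + 0.465) = 364.2/21.66 = 16.81 °C.

16.8 °C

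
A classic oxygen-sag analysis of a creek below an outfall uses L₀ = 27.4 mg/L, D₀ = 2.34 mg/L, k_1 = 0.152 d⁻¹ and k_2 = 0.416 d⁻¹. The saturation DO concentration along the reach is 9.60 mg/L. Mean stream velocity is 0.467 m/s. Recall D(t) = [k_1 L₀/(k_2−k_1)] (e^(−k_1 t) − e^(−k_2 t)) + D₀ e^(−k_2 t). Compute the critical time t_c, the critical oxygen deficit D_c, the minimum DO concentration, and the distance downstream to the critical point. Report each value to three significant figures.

t_c ≈ 3.21 d; D_c ≈ 6.15 mg/L; min DO ≈ 3.45 mg/L; x_c ≈ 129 km

With k_2/k_1 = 2.737 and 1 − D₀(k_2−k_1)/(k_1 L₀) = 0.8517,
t_c = ln(2.737 × 0.8517) / (0.416 − 0.152) = ln(2.331) / 0.2640 = 0.8462/0.2640 = 3.205 d.
D_c = (k_1/k_2) L₀ e^(−k_1 t_c) = (0.152/0.416) × 27.4 × e^(−0.152×3.205) = 0.3654 × 27.4 × 0.6143 = 6.150 mg/L.
Minimum DO = C_s − D_c = 9.60 − 6.150 = 3.450 mg/L.
x_c = v t_c = 0.467 m/s × 3.205 d × 86400 s/d = 129300 m ≈ 129 km.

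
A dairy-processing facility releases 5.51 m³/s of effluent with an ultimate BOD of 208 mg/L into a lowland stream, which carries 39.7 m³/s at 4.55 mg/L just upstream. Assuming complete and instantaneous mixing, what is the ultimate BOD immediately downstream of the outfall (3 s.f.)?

29.3 mg/L

Flow-weighted mixing: C = (Q_r C_r + Q_w C_w)/(Q_r + Q_w)
= (39.7×4.55 + 5.51×208)/(39.7 + 5.51) = 1327/45.21 = 29.35 mg/L.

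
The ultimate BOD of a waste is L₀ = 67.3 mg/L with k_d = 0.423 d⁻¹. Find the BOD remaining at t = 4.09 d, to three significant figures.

L_t = L₀ e^(−k_d t) = 67.3 × e^(−0.423×4.09) = 67.3 × 0.1773 = 11.93 mg/L.

L ≈ 11.9 mg/L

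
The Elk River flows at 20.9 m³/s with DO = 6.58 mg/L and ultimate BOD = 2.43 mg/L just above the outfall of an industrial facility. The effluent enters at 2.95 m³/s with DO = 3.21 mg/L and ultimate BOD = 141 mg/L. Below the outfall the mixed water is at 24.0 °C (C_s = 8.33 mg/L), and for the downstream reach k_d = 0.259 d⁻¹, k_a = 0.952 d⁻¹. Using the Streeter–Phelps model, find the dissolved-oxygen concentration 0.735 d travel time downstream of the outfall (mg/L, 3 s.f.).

DO ≈ 4.84 mg/L

Mixed DO = (20.9×6.58 + 2.95×3.21)/(20.9+2.95) = 147.0/23.85 = 6.163 mg/L.
Mixed L₀ = (20.9×2.43 + 2.95×141)/(23.85) = 466.7/23.85 = 19.57 mg/L.
Initial deficit D₀ = C_s − DO₀ = 8.33 − 6.163 = 2.167 mg/L.
D(0.735) = [0.259×19.57/(0.952−0.259)](e^(−0.259×0.735) − e^(−0.952×0.735)) + 2.167 e^(−0.952×0.735)
= 7.314 × (0.8267 − 0.4967) + 2.167 × 0.4967 = 3.489 mg/L.
DO = 8.33 − 3.489 = 4.841 mg/L.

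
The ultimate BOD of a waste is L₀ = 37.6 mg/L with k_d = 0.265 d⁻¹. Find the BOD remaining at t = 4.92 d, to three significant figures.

L ≈ 10.2 mg/L

L_t = L₀ e^(−k_d t) = 37.6 × e^(−0.265×4.92) = 37.6 × 0.2715 = 10.21 mg/L.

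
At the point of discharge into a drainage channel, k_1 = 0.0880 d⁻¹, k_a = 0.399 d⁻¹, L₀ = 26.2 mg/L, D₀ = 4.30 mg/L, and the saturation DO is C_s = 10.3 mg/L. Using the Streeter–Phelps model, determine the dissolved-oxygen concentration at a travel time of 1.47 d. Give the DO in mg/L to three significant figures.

DO ≈ 5.52 mg/L

k_1 L₀/(k_a−k_1) = 0.0880×26.2/(0.399−0.0880) = 2.306/0.3110 = 7.414 mg/L.
e^(−k_1 t) = e^(−0.0880×1.470) = 0.8787; e^(−k_a t) = e^(−0.399×1.470) = 0.5563.
D = 7.414 × (0.8787 − 0.5563) + 4.30 × 0.5563 = 2.390 + 2.392 = 4.782 mg/L.
DO = C_s − D = 10.3 − 4.782 = 5.518 mg/L.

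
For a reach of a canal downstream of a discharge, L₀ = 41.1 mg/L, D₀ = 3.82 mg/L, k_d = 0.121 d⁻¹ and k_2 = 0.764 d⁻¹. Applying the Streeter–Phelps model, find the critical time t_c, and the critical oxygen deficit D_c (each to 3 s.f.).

t_c = [1/(k_2−k_d)] ln[(k_2/k_d)(1 − D₀(k_2−k_d)/(k_d L₀))]
= [1/(0.764−0.121)] ln[(0.764/0.121)(1 − 3.82×0.6430/(0.121×41.1))]
= (1/0.6430) ln[6.314 × 0.5061] = 1.555 × ln(3.195) = 1.555 × 1.162 = 1.807 d.
D_c = (k_d/k_2) L₀ e^(−k_d t_c) = (0.121/0.764) × 41.1 × e^(−0.121×1.807) = 0.1584 × 41.1 × 0.8036 = 5.231 mg/L.

t_c ≈ 1.81 d; D_c ≈ 5.23 mg/L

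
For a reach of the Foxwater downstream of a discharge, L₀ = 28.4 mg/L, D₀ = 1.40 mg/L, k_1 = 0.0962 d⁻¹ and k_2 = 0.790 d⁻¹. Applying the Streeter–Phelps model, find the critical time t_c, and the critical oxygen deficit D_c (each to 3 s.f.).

With k_2/k_1 = 8.212 and 1 − D₀(k_2−k_1)/(k_1 L₀) = 0.6445,
t_c = ln(8.212 × 0.6445) / (0.790 − 0.0962) = ln(5.292) / 0.6938 = 1.666/0.6938 = 2.402 d.
D_c = (k_1/k_2) L₀ e^(−k_1 t_c) = (0.0962/0.790) × 28.4 × e^(−0.0962×2.402) = 0.1218 × 28.4 × 0.7937 = 2.745 mg/L.

t_c ≈ 2.40 d; D_c ≈ 2.74 mg/L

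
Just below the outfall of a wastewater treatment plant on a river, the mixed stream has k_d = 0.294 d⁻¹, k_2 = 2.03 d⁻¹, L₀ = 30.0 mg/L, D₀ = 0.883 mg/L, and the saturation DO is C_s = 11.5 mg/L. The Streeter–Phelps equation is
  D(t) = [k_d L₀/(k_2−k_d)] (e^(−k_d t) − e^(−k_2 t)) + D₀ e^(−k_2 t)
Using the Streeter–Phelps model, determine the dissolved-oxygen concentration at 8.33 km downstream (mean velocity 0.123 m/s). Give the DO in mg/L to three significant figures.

DO ≈ 8.32 mg/L

Travel time t = x/v = 8.33 km / (0.123 m/s) = 8330 m / 0.123 m/s = 67720 s = 0.7838 d.
k_d L₀/(k_2−k_d) = 0.294×30.0/(2.03−0.294) = 8.820/1.736 = 5.081 mg/L.
e^(−k_d t) = e^(−0.294×0.7838) = 0.7942; e^(−k_2 t) = e^(−2.03×0.7838) = 0.2037.
D = 5.081 × (0.7942 − 0.2037) + 0.883 × 0.2037 = 3.000 + 0.1799 = 3.180 mg/L.
DO = C_s − D = 11.5 − 3.180 = 8.320 mg/L.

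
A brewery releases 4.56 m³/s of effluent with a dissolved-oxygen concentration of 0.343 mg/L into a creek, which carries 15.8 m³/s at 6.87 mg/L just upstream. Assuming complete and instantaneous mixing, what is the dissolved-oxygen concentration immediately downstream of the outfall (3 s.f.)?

Flow-weighted mixing: C = (Q_r C_r + Q_w C_w)/(Q_r + Q_w)
= (15.8×6.87 + 4.56×0.343)/(15.8 + 4.56) = 110.1/20.36 = 5.408 mg/L.

5.41 mg/L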